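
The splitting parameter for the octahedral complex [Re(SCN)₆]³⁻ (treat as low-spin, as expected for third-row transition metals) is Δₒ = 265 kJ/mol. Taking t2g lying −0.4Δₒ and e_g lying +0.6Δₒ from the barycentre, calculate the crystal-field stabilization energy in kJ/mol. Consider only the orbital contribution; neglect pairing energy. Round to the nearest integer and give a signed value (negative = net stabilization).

Each SCN⁻ contributes -1; 6 × (-1) = -6. With overall charge -3, Re is in the +3 oxidation state.
Re³⁺: group 7, so d-count = 7 − 3 = 4.
The d⁴ electrons fill as t2g^4 e_g^0.
The orbital stabilization is -1.6Δₒ = -1.6 × 265 = -424 kJ/mol.

-424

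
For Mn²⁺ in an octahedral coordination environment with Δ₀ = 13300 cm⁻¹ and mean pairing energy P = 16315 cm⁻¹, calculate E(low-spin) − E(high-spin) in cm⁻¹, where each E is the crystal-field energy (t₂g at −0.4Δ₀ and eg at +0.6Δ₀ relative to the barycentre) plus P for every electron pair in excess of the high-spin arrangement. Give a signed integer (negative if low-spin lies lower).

6030

Mn is in group 7, so Mn²⁺ is d⁵ (7 − 2 = 5).
In the high-spin limit (t₂g³ eg²) the orbital term is 0.0Δ₀ = 0 cm⁻¹, with no excess pairing.
Low-spin t₂g⁵ eg⁰ gives -2.0Δ₀ = -26600 cm⁻¹, but forming 2 extra pairs costs 2P = 32630 cm⁻¹, so E(LS) = -26600 + 32630 = 6030 cm⁻¹.
The difference is 6030 − (0) = 6030 cm⁻¹, so high-spin lies lower.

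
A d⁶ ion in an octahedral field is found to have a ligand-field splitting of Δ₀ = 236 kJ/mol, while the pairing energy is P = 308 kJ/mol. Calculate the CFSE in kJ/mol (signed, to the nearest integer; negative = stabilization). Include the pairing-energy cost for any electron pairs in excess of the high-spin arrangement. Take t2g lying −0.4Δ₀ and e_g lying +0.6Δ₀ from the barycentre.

Since Δ₀ = 236 kJ/mol < P = 308 kJ/mol, the complex adopts the high-spin configuration.
That gives t2g^4 e_g^2.
Orbital CFSE = -0.4Δ₀ = -0.4 × 236 = -94 kJ/mol.
High-spin has no excess pairs, so no pairing correction applies.

-94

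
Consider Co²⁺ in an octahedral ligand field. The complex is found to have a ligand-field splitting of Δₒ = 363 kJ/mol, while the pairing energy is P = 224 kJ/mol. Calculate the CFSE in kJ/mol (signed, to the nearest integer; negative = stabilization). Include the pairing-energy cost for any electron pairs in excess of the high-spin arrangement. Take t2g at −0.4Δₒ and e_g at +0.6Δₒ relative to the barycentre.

Co is in group 9, so Co²⁺ is d⁷ (9 − 2 = 7).
Here Δₒ > P (363 > 224), so the low-spin state is favoured.
Configuration: t2g^6 e_g^1.
Orbital CFSE = -1.8Δₒ = -1.8 × 363 = -653 kJ/mol.
Excess pairs vs high-spin: 3 − 2 = 1; pairing cost = +224 kJ/mol.
Net CFSE = -653 + 224 = -429 kJ/mol.

-429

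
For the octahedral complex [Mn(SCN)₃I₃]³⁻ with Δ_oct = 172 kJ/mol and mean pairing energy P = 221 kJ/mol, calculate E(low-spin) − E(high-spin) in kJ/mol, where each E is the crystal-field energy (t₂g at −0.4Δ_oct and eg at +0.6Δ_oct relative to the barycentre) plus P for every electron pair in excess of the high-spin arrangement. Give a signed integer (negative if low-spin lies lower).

49

Ligand charges: 3×(-1) from SCN⁻ and 3×(-1) from I⁻ sum to -6; with overall charge -3, Mn is +3.
Group 7 minus oxidation state +3 gives a d⁴ configuration for Mn³⁺.
High-spin d⁴ fills as t₂g³ eg¹ with CFSE 3(−0.4) + 1(+0.6) = -0.6Δ_oct = -103 kJ/mol.
For low-spin the configuration is t₂g⁴ eg⁰: orbital energy -1.6 × 172 = -275 kJ/mol, and 1 additional pair relative to high-spin adds 221 kJ/mol, giving -54 kJ/mol.
The difference is -54 − (-103) = 49 kJ/mol, so high-spin lies lower.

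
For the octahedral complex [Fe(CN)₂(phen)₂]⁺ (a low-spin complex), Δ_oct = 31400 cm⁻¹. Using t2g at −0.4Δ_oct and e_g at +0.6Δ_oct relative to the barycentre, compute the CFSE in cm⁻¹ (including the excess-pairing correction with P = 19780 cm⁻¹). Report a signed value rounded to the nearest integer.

-23240

Ligand charges: 2×(-1) from CN⁻ and 2×(+0) from phen sum to -2; with overall charge +1, Fe is +3.
Fe sits in group 8; removing 3 electrons leaves Fe³⁺ with 8 − 3 = 5 d electrons.
The d⁵ electrons fill as t2g^5 e_g^0.
CFSE(orbital) = 5×(-0.4Δ_oct) + 0×(0.6Δ_oct) = -2.0Δ_oct; with Δ_oct = 31400 cm⁻¹ that is -62800 cm⁻¹.
Relative to high-spin t2g^3 e_g^2 (0 paired), the low-spin configuration has 2 additional pairs, contributing +2 × 19780 = +39560 cm⁻¹.
Net CFSE = -62800 + 39560 = -23240 cm⁻¹.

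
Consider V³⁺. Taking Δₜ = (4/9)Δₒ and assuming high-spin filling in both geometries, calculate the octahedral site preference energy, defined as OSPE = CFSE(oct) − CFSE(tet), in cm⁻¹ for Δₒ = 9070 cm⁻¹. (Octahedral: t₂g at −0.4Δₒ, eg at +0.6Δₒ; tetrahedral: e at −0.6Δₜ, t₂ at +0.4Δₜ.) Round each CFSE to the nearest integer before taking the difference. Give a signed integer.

-2419

V³⁺: group 5, so d-count = 5 − 3 = 2.
Octahedral high-spin t₂g² eg⁰: CFSE = -0.8 × 9070 = -7256 cm⁻¹.
Tetrahedral: e² t₂⁰, CFSE = 2(−0.6) + 0(+0.4) = -1.2Δₜ = -1.2 × (4/9) × 9070 = -4837 cm⁻¹.
OSPE = CFSE(oct) − CFSE(tet) = -7256 − (-4837) = -2419 cm⁻¹.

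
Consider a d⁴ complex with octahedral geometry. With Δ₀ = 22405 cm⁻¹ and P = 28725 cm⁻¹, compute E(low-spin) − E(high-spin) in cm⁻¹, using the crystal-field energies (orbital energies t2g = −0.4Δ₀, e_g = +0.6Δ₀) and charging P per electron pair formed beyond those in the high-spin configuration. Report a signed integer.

6320

In the high-spin limit (t2g^3 e_g^1) the orbital term is -0.6Δ₀ = -13443 cm⁻¹, with no excess pairing.
Low-spin t2g^4 e_g^0 gives -1.6Δ₀ = -35848 cm⁻¹, but forming 1 extra pair costs 1P = 28725 cm⁻¹, so E(LS) = -35848 + 28725 = -7123 cm⁻¹.
The difference is -7123 − (-13443) = 6320 cm⁻¹, so high-spin lies lower.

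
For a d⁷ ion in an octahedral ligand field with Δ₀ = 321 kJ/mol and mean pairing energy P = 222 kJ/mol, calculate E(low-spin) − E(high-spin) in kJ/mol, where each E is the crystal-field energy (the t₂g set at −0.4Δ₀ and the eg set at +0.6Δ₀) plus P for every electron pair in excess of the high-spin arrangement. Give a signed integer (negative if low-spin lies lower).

-99

High-spin d⁷ fills as t₂g⁵ eg² with CFSE 5(−0.4) + 2(+0.6) = -0.8Δ₀ = -257 kJ/mol.
For low-spin the configuration is t₂g⁶ eg¹: orbital energy -1.8 × 321 = -578 kJ/mol, and 1 additional pair relative to high-spin adds 222 kJ/mol, giving -356 kJ/mol.
E(LS) − E(HS) = -356 − (-257) = -99 kJ/mol.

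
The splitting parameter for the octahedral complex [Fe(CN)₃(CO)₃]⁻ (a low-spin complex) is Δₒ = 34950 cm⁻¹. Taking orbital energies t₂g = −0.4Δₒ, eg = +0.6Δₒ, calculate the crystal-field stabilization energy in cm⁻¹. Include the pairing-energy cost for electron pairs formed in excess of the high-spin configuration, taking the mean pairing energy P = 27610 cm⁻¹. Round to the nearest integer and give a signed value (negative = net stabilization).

-28660

Ligand charges: 3×(-1) from CN⁻ and 3×(+0) from CO sum to -3; with overall charge -1, Fe is +2.
Fe is in group 8, so Fe²⁺ is d⁶ (8 − 2 = 6).
Electron filling gives t₂g⁶ eg⁰.
The orbital stabilization is -2.4Δₒ = -2.4 × 34950 = -83880 cm⁻¹.
High-spin d⁶ would be t₂g⁴ eg² with 1 pair; low-spin has 3, so 2 excess pairs cost +2P = +55220 cm⁻¹.
Combining: -83880 + 55220 = -28660 cm⁻¹.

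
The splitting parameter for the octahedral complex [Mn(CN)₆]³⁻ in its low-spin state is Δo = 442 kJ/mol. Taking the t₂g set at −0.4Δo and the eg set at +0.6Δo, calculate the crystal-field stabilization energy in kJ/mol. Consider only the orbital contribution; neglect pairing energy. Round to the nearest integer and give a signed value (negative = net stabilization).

Each CN⁻ contributes -1; 6 × (-1) = -6. With overall charge -3, Mn is in the +3 oxidation state.
Mn sits in group 7; removing 3 electrons leaves Mn³⁺ with 7 − 3 = 4 d electrons.
Configuration: t₂g⁴ eg⁰.
The orbital stabilization is -1.6Δo = -1.6 × 442 = -707 kJ/mol.

-707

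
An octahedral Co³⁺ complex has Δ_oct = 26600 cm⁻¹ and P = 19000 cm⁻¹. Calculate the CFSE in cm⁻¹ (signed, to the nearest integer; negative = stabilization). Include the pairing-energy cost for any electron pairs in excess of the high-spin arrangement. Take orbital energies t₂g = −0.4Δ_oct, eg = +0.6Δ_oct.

-25840

Co sits in group 9; removing 3 electrons leaves Co³⁺ with 9 − 3 = 6 d electrons.
Δ_oct > P, so pairing is preferred: the ground state is low-spin.
Filling d⁶ accordingly: t₂g⁶ eg⁰.
Orbital CFSE = -2.4Δ_oct = -2.4 × 26600 = -63840 cm⁻¹.
Excess pairs vs high-spin: 3 − 1 = 2; pairing cost = +38000 cm⁻¹.
Net CFSE = -63840 + 38000 = -25840 cm⁻¹.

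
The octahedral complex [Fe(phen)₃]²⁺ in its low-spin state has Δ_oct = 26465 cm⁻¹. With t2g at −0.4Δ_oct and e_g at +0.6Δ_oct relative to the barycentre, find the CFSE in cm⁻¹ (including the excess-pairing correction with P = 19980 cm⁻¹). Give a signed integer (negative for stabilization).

-23556

phen is neutral, so the +2 overall charge sits on Fe: oxidation state +2.
Fe is in group 8, so Fe²⁺ is d⁶ (8 − 2 = 6).
Configuration: t2g^6 e_g^0.
CFSE(orbital) = 6×(-0.4Δ_oct) + 0×(0.6Δ_oct) = -2.4Δ_oct; with Δ_oct = 26465 cm⁻¹ that is -63516 cm⁻¹.
High-spin d⁶ would be t2g^4 e_g^2 with 1 pair; low-spin has 3, so 2 excess pairs cost +2P = +39960 cm⁻¹.
Net CFSE = -63516 + 39960 = -23556 cm⁻¹.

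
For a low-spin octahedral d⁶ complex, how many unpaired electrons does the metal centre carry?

Configuration: t2g^6 e_g^0, giving 0 unpaired electrons.

0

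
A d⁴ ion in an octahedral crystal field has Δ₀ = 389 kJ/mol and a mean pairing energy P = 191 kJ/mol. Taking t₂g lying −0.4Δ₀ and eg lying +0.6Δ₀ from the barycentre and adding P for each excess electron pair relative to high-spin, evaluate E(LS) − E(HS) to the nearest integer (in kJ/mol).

-198

High-spin: t₂g³ eg¹, CFSE = -0.6Δ₀ = -233 kJ/mol.
Low-spin t₂g⁴ eg⁰ gives -1.6Δ₀ = -622 kJ/mol, but forming 1 extra pair costs 1P = 191 kJ/mol, so E(LS) = -622 + 191 = -431 kJ/mol.
The difference is -431 − (-233) = -198 kJ/mol, so low-spin lies lower.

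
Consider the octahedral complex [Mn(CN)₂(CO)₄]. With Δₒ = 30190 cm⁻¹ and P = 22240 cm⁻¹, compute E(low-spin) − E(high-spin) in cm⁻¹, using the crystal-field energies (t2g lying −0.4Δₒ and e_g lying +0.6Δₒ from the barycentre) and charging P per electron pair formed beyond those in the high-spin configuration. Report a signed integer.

Ligand charges: 2×(-1) from CN⁻ and 4×(+0) from CO sum to -2; with overall charge +0, Mn is +2.
Group 7 minus oxidation state +2 gives a d⁵ configuration for Mn²⁺.
In the high-spin limit (t2g^3 e_g^2) the orbital term is 0.0Δₒ = 0 cm⁻¹, with no excess pairing.
Low-spin t2g^5 e_g^0 gives -2.0Δₒ = -60380 cm⁻¹, but forming 2 extra pairs costs 2P = 44480 cm⁻¹, so E(LS) = -60380 + 44480 = -15900 cm⁻¹.
The difference is -15900 − (0) = -15900 cm⁻¹, so low-spin lies lower.

-15900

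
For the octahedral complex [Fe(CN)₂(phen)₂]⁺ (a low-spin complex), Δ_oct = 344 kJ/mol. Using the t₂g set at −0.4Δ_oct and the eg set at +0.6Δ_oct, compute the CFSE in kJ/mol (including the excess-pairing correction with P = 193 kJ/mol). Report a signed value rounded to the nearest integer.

-302

Ligand charges: 2×(-1) from CN⁻ and 2×(+0) from phen sum to -2; with overall charge +1, Fe is +3.
Fe sits in group 8; removing 3 electrons leaves Fe³⁺ with 8 − 3 = 5 d electrons.
Electron filling gives t₂g⁵ eg⁰.
CFSE(orbital) = 5×(-0.4Δ_oct) + 0×(0.6Δ_oct) = -2.0Δ_oct; with Δ_oct = 344 kJ/mol that is -688 kJ/mol.
High-spin d⁵ would be t₂g³ eg² with 0 pairs; low-spin has 2, so 2 excess pairs cost +2P = +386 kJ/mol.
Net CFSE = -688 + 386 = -302 kJ/mol.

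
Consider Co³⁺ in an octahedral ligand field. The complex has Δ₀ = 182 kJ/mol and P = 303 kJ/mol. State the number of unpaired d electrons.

4

Co is in group 9, so Co³⁺ is d⁶ (9 − 3 = 6).
Δ₀ < P, so pairing is avoided: the ground state is high-spin.
Filling d⁶ accordingly: t₂g⁴ eg².
Unpaired electrons: 4.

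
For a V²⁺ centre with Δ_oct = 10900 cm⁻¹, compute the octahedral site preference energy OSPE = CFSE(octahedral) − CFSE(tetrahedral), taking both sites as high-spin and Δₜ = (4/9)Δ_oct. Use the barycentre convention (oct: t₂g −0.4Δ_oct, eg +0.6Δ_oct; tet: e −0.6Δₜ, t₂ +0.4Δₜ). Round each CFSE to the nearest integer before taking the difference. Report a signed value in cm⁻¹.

-9204

Group 5 minus oxidation state +2 gives a d³ configuration for V²⁺.
Octahedral (high-spin): t₂g³ eg⁰, CFSE = 3(−0.4) + 0(+0.6) = -1.2Δ_oct = -1.2 × 10900 = -13080 cm⁻¹.
In a tetrahedral site the filling is e² t₂¹: CFSE(tet) = -0.8Δₜ = -0.8 × (4/9)(10900) = -3876 cm⁻¹.
OSPE = CFSE(oct) − CFSE(tet) = -13080 − (-3876) = -9204 cm⁻¹.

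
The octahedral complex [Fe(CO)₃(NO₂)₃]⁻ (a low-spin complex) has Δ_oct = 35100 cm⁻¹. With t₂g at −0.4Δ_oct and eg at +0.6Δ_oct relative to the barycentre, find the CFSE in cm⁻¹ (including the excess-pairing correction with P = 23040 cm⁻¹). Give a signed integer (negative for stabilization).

-38160

Ligand charges: 3×(+0) from CO and 3×(-1) from NO₂⁻ sum to -3; with overall charge -1, Fe is +2.
Group 8 minus oxidation state +2 gives a d⁶ configuration for Fe²⁺.
Configuration: t₂g⁶ eg⁰.
CFSE(orbital) = 6×(-0.4Δ_oct) + 0×(0.6Δ_oct) = -2.4Δ_oct; with Δ_oct = 35100 cm⁻¹ that is -84240 cm⁻¹.
Pairing penalty: 3 pairs vs 1 in the high-spin reference → 2 extra × P = 46080 cm⁻¹.
Net CFSE = -84240 + 46080 = -38160 cm⁻¹.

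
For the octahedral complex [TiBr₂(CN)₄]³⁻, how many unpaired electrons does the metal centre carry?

1

Ligand charges: 2×(-1) from Br⁻ and 4×(-1) from CN⁻ sum to -6; with overall charge -3, Ti is +3.
Group 4 minus oxidation state +3 gives a d¹ configuration for Ti³⁺.
Configuration: t2g^1 e_g^0, giving 1 unpaired electron.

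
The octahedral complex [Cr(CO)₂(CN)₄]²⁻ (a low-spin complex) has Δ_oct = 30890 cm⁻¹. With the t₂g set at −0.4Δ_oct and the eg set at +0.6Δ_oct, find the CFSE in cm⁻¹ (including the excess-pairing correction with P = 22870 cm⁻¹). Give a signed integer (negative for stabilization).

-26554

Ligand charges: 2×(+0) from CO and 4×(-1) from CN⁻ sum to -4; with overall charge -2, Cr is +2.
Cr²⁺: group 6, so d-count = 6 − 2 = 4.
Configuration: t₂g⁴ eg⁰.
Orbital CFSE = 4(-0.4) + 0(0.6) = -1.6Δ_oct = -1.6 × 30890 = -49424 cm⁻¹.
Pairing penalty: 1 pair vs 0 in the high-spin reference → 1 extra × P = 22870 cm⁻¹.
Overall CFSE = -49424 + 22870 = -26554 cm⁻¹.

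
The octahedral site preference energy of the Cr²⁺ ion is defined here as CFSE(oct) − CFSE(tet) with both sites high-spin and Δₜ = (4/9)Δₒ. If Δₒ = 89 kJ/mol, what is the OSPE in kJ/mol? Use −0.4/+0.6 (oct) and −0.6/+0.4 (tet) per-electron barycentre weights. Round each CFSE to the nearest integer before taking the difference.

Cr is in group 6, so Cr²⁺ is d⁴ (6 − 2 = 4).
Octahedral (high-spin): t₂g³ eg¹, CFSE = 3(−0.4) + 1(+0.6) = -0.6Δₒ = -0.6 × 89 = -53 kJ/mol.
Tetrahedral e² t₂² gives -0.4Δₜ = -0.4 × (4/9) × 89 = -16 kJ/mol.
OSPE = -53 − (-16) = -37 kJ/mol.

-37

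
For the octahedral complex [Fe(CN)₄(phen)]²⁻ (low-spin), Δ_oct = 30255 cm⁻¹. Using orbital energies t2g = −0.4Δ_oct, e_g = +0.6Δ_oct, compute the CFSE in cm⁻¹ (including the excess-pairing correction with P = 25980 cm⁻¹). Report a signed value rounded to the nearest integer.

-20652

Ligand charges: 4×(-1) from CN⁻ and 1×(+0) from phen sum to -4; with overall charge -2, Fe is +2.
Fe sits in group 8; removing 2 electrons leaves Fe²⁺ with 8 − 2 = 6 d electrons.
The d⁶ electrons fill as t2g^6 e_g^0.
Orbital CFSE = 6(-0.4) + 0(0.6) = -2.4Δ_oct = -2.4 × 30255 = -72612 cm⁻¹.
Relative to high-spin t2g^4 e_g^2 (1 paired), the low-spin configuration has 2 additional pairs, contributing +2 × 25980 = +51960 cm⁻¹.
Net CFSE = -72612 + 51960 = -20652 cm⁻¹.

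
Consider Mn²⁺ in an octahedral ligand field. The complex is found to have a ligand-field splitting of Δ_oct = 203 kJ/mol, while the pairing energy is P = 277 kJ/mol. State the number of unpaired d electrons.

Mn²⁺: group 7, so d-count = 7 − 2 = 5.
Δ_oct < P, so pairing is avoided: the ground state is high-spin.
That gives t2g^3 e_g^2.
Unpaired electrons: 5.

5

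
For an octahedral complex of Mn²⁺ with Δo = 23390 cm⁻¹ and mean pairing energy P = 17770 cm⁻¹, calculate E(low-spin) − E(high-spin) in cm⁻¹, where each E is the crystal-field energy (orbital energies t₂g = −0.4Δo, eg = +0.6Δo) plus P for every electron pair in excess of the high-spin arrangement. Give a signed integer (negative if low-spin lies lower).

-11240

Mn²⁺: group 7, so d-count = 7 − 2 = 5.
High-spin d⁵ fills as t₂g³ eg² with CFSE 3(−0.4) + 2(+0.6) = 0.0Δo = 0 cm⁻¹.
For low-spin the configuration is t₂g⁵ eg⁰: orbital energy -2.0 × 23390 = -46780 cm⁻¹, and 2 additional pairs relative to high-spin add 35540 cm⁻¹, giving -11240 cm⁻¹.
E(LS) − E(HS) = -11240 − (0) = -11240 cm⁻¹.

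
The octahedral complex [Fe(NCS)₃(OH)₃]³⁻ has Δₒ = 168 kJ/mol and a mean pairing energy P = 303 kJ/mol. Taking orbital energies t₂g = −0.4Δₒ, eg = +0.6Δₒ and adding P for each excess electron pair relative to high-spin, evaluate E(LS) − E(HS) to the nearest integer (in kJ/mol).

270

Ligand charges: 3×(-1) from NCS⁻ and 3×(-1) from OH⁻ sum to -6; with overall charge -3, Fe is +3.
Group 8 minus oxidation state +3 gives a d⁵ configuration for Fe³⁺.
High-spin: t₂g³ eg², CFSE = 0.0Δₒ = 0 kJ/mol.
Low-spin: t₂g⁵ eg⁰, orbital CFSE = -2.0Δₒ = -336 kJ/mol; plus 2 excess pairs × P = +606 kJ/mol; total 270 kJ/mol.
Thus E(LS) − E(HS) = 270 kJ/mol.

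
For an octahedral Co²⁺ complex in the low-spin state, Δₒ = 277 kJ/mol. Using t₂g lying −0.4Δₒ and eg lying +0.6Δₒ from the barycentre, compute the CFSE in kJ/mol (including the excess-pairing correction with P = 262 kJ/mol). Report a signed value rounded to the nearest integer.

-237

Co sits in group 9; removing 2 electrons leaves Co²⁺ with 9 − 2 = 7 d electrons.
The d⁷ electrons fill as t₂g⁶ eg¹.
Orbital CFSE = 6(-0.4) + 1(0.6) = -1.8Δₒ = -1.8 × 277 = -499 kJ/mol.
Pairing penalty: 3 pairs vs 2 in the high-spin reference → 1 extra × P = 262 kJ/mol.
Overall CFSE = -499 + 262 = -237 kJ/mol.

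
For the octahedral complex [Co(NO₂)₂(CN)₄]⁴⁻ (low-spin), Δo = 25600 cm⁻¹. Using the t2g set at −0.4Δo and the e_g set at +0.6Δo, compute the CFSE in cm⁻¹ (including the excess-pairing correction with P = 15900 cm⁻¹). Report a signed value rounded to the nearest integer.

Ligand charges: 2×(-1) from NO₂⁻ and 4×(-1) from CN⁻ sum to -6; with overall charge -4, Co is +2.
Co is in group 9, so Co²⁺ is d⁷ (9 − 2 = 7).
Configuration: t2g^6 e_g^1.
Orbital CFSE = 6(-0.4) + 1(0.6) = -1.8Δo = -1.8 × 25600 = -46080 cm⁻¹.
Relative to high-spin t2g^5 e_g^2 (2 paired), the low-spin configuration has 1 additional pair, contributing +1 × 15900 = +15900 cm⁻¹.
Net CFSE = -46080 + 15900 = -30180 cm⁻¹.

-30180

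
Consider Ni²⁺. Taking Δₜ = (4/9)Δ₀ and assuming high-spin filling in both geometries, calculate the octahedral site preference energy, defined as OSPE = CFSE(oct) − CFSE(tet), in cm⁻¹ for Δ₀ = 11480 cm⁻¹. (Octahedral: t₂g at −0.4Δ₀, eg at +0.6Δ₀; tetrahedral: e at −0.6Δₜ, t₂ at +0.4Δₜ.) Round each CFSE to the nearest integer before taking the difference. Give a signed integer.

Ni sits in group 10; removing 2 electrons leaves Ni²⁺ with 10 − 2 = 8 d electrons.
Octahedral (high-spin): t2g^6 e_g^2, CFSE = 6(−0.4) + 2(+0.6) = -1.2Δ₀ = -1.2 × 11480 = -13776 cm⁻¹.
In a tetrahedral site the filling is e^4 t2^4: CFSE(tet) = -0.8Δₜ = -0.8 × (4/9)(11480) = -4082 cm⁻¹.
Subtracting, OSPE = -13776 − (-4082) = -9694 cm⁻¹.

-9694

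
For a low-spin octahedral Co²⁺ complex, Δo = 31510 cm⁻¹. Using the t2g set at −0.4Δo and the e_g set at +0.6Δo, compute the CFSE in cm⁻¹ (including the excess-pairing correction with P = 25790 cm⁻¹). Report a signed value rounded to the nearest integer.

-30928

Group 9 minus oxidation state +2 gives a d⁷ configuration for Co²⁺.
Configuration: t2g^6 e_g^1.
CFSE(orbital) = 6×(-0.4Δo) + 1×(0.6Δo) = -1.8Δo; with Δo = 31510 cm⁻¹ that is -56718 cm⁻¹.
High-spin d⁷ would be t2g^5 e_g^2 with 2 pairs; low-spin has 3, so 1 excess pair costs +1P = +25790 cm⁻¹.
Net CFSE = -56718 + 25790 = -30928 cm⁻¹.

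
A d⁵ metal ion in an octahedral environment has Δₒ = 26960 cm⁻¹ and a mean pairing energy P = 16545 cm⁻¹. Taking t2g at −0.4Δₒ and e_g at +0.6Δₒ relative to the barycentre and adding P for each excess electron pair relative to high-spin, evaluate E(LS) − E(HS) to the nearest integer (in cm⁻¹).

-20830

In the high-spin limit (t2g^3 e_g^2) the orbital term is 0.0Δₒ = 0 cm⁻¹, with no excess pairing.
For low-spin the configuration is t2g^5 e_g^0: orbital energy -2.0 × 26960 = -53920 cm⁻¹, and 2 additional pairs relative to high-spin add 33090 cm⁻¹, giving -20830 cm⁻¹.
Thus E(LS) − E(HS) = -20830 cm⁻¹.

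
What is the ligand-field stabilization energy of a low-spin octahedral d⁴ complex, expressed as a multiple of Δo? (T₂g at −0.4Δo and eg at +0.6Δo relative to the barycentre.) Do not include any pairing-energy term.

-1.6 Δo

Configuration: t₂g⁴ eg⁰.
CFSE = 4(-0.4Δo) + 0(0.6Δo) = -1.6Δo + 0.0Δo = -1.6Δo.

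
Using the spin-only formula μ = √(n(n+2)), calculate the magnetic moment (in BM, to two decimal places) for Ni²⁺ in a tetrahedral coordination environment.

Group 10 minus oxidation state +2 gives a d⁸ configuration for Ni²⁺.
Tetrahedral fields are weak (Δₜ ≈ 4/9 Δₒ), so electrons fill high-spin.
Configuration: e⁴ t₂⁴ → 2 unpaired electrons.
μ(spin-only) = √[2(2+2)] = √8 ≈ 2.83 BM.

2.83 BM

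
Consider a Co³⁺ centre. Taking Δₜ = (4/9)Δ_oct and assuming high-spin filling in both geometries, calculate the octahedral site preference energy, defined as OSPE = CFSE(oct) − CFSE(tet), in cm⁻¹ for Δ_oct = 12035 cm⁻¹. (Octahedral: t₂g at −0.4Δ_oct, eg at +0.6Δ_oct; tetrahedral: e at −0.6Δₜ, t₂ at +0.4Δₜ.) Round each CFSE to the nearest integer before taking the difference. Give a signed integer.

-1605

Co is in group 9, so Co³⁺ is d⁶ (9 − 3 = 6).
Octahedral high-spin t₂g⁴ eg²: CFSE = -0.4 × 12035 = -4814 cm⁻¹.
In a tetrahedral site the filling is e³ t₂³: CFSE(tet) = -0.6Δₜ = -0.6 × (4/9)(12035) = -3209 cm⁻¹.
OSPE = -4814 − (-3209) = -1605 cm⁻¹.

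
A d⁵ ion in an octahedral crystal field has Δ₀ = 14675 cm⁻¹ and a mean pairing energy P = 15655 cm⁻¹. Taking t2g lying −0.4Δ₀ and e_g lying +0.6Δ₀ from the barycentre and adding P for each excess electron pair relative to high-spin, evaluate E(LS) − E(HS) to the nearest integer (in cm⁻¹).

High-spin: t2g^3 e_g^2, CFSE = 0.0Δ₀ = 0 cm⁻¹.
For low-spin the configuration is t2g^5 e_g^0: orbital energy -2.0 × 14675 = -29350 cm⁻¹, and 2 additional pairs relative to high-spin add 31310 cm⁻¹, giving 1960 cm⁻¹.
The difference is 1960 − (0) = 1960 cm⁻¹, so high-spin lies lower.

1960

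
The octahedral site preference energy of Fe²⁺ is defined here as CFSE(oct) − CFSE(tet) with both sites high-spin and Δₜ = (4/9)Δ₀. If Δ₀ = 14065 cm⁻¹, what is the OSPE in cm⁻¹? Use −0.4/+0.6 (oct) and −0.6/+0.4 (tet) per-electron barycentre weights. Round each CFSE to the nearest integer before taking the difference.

-1875

Group 8 minus oxidation state +2 gives a d⁶ configuration for Fe²⁺.
Octahedral (high-spin): t₂g⁴ eg², CFSE = 4(−0.4) + 2(+0.6) = -0.4Δ₀ = -0.4 × 14065 = -5626 cm⁻¹.
In a tetrahedral site the filling is e³ t₂³: CFSE(tet) = -0.6Δₜ = -0.6 × (4/9)(14065) = -3751 cm⁻¹.
OSPE = -5626 − (-3751) = -1875 cm⁻¹.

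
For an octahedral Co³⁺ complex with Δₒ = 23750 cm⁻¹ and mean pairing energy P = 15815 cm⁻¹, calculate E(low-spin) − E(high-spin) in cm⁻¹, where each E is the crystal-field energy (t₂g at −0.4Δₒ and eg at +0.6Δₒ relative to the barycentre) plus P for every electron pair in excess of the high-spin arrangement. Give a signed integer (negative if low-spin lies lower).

Co is in group 9, so Co³⁺ is d⁶ (9 − 3 = 6).
In the high-spin limit (t₂g⁴ eg²) the orbital term is -0.4Δₒ = -9500 cm⁻¹, with no excess pairing.
For low-spin the configuration is t₂g⁶ eg⁰: orbital energy -2.4 × 23750 = -57000 cm⁻¹, and 2 additional pairs relative to high-spin add 31630 cm⁻¹, giving -25370 cm⁻¹.
E(LS) − E(HS) = -25370 − (-9500) = -15870 cm⁻¹.

-15870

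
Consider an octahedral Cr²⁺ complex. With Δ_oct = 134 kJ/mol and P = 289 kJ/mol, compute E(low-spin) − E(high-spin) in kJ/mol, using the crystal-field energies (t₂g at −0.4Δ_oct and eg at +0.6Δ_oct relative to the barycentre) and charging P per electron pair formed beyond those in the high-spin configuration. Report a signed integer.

Cr²⁺: group 6, so d-count = 6 − 2 = 4.
High-spin d⁴ fills as t₂g³ eg¹ with CFSE 3(−0.4) + 1(+0.6) = -0.6Δ_oct = -80 kJ/mol.
For low-spin the configuration is t₂g⁴ eg⁰: orbital energy -1.6 × 134 = -214 kJ/mol, and 1 additional pair relative to high-spin adds 289 kJ/mol, giving 75 kJ/mol.
E(LS) − E(HS) = 75 − (-80) = 155 kJ/mol.

155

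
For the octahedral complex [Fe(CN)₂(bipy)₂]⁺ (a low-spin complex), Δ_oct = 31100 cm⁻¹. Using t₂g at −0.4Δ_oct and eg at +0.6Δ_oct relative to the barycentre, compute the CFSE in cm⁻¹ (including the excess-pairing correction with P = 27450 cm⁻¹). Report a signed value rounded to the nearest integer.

-7300

Ligand charges: 2×(-1) from CN⁻ and 2×(+0) from bipy sum to -2; with overall charge +1, Fe is +3.
Fe sits in group 8; removing 3 electrons leaves Fe³⁺ with 8 − 3 = 5 d electrons.
Configuration: t₂g⁵ eg⁰.
Orbital CFSE = 5(-0.4) + 0(0.6) = -2.0Δ_oct = -2.0 × 31100 = -62200 cm⁻¹.
Pairing penalty: 2 pairs vs 0 in the high-spin reference → 2 extra × P = 54900 cm⁻¹.
Combining: -62200 + 54900 = -7300 cm⁻¹.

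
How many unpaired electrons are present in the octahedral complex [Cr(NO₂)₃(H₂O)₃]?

Ligand charges: 3×(-1) from NO₂⁻ and 3×(+0) from H₂O sum to -3; with overall charge +0, Cr is +3.
Group 6 minus oxidation state +3 gives a d³ configuration for Cr³⁺.
Configuration: t₂g³ eg⁰, giving 3 unpaired electrons.

3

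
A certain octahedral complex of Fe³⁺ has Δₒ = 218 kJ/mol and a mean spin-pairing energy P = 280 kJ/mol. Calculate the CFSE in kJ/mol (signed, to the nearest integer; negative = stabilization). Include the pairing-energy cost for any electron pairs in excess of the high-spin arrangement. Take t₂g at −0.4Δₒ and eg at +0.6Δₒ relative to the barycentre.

Fe³⁺: group 8, so d-count = 8 − 3 = 5.
Since Δₒ = 218 kJ/mol < P = 280 kJ/mol, the complex adopts the high-spin configuration.
That gives t₂g³ eg².
Orbital CFSE = 0.0Δₒ = 0.0 × 218 = 0 kJ/mol.
High-spin has no excess pairs, so no pairing correction applies.

0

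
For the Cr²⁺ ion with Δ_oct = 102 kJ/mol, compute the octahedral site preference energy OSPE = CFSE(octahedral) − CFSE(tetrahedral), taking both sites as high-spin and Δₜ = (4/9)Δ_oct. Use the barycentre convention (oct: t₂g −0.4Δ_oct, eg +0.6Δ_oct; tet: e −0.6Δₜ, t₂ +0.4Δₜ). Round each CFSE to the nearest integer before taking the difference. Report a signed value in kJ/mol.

-43

Group 6 minus oxidation state +2 gives a d⁴ configuration for Cr²⁺.
In an octahedral site d⁴ (HS) is t₂g³ eg¹, giving CFSE(oct) = -0.6Δ_oct = -61 kJ/mol.
Tetrahedral: e² t₂², CFSE = 2(−0.6) + 2(+0.4) = -0.4Δₜ = -0.4 × (4/9) × 102 = -18 kJ/mol.
OSPE = -61 − (-18) = -43 kJ/mol.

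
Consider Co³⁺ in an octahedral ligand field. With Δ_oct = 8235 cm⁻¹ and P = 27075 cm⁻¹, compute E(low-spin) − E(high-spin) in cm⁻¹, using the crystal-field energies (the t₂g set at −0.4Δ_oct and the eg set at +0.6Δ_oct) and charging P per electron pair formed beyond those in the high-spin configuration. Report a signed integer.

Co³⁺: group 9, so d-count = 9 − 3 = 6.
In the high-spin limit (t₂g⁴ eg²) the orbital term is -0.4Δ_oct = -3294 cm⁻¹, with no excess pairing.
For low-spin the configuration is t₂g⁶ eg⁰: orbital energy -2.4 × 8235 = -19764 cm⁻¹, and 2 additional pairs relative to high-spin add 54150 cm⁻¹, giving 34386 cm⁻¹.
E(LS) − E(HS) = 34386 − (-3294) = 37680 cm⁻¹.

37680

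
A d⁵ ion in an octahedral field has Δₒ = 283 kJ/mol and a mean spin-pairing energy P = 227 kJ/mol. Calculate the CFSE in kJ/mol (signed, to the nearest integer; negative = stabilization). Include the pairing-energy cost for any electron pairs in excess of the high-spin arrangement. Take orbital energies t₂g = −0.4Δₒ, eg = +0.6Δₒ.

Since Δₒ = 283 kJ/mol > P = 227 kJ/mol, the complex adopts the low-spin configuration.
Configuration: t₂g⁵ eg⁰.
Orbital CFSE = -2.0Δₒ = -2.0 × 283 = -566 kJ/mol.
Excess pairs vs high-spin: 2 − 0 = 2; pairing cost = +454 kJ/mol.
Net CFSE = -566 + 454 = -112 kJ/mol.

-112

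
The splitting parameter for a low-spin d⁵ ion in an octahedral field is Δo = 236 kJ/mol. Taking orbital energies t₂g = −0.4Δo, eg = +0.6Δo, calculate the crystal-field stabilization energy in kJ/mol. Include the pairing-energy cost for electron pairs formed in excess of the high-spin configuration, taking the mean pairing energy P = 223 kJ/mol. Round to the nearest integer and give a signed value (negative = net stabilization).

-26

Configuration: t₂g⁵ eg⁰.
The orbital stabilization is -2.0Δo = -2.0 × 236 = -472 kJ/mol.
Pairing penalty: 2 pairs vs 0 in the high-spin reference → 2 extra × P = 446 kJ/mol.
Combining: -472 + 446 = -26 kJ/mol.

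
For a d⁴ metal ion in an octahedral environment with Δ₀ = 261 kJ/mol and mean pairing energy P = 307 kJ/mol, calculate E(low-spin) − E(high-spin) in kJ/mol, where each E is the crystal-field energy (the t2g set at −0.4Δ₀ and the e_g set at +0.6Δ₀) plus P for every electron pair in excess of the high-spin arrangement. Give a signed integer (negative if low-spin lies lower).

In the high-spin limit (t2g^3 e_g^1) the orbital term is -0.6Δ₀ = -157 kJ/mol, with no excess pairing.
Low-spin: t2g^4 e_g^0, orbital CFSE = -1.6Δ₀ = -418 kJ/mol; plus 1 excess pair × P = +307 kJ/mol; total -111 kJ/mol.
Thus E(LS) − E(HS) = 46 kJ/mol.

46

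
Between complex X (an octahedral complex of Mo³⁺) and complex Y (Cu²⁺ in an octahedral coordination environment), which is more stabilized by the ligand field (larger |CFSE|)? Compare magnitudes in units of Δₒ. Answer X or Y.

X

X: Mo³⁺: group 6, so d-count = 6 − 3 = 3; For octahedral d³ the high- and low-spin configurations coincide; t₂g³ eg⁰, CFSE = -1.2Δₒ.
Y: Cu sits in group 11; removing 2 electrons leaves Cu²⁺ with 11 − 2 = 9 d electrons; t₂g⁶ eg³, CFSE = -0.6Δₒ.
So X has the larger |CFSE|.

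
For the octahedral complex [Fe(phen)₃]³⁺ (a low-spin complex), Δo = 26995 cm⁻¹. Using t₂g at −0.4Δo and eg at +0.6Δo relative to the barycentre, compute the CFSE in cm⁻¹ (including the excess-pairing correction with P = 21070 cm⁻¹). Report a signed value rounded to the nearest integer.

-11850

phen is neutral, so the +3 overall charge sits on Fe: oxidation state +3.
Fe is in group 8, so Fe³⁺ is d⁵ (8 − 3 = 5).
Electron filling gives t₂g⁵ eg⁰.
CFSE(orbital) = 5×(-0.4Δo) + 0×(0.6Δo) = -2.0Δo; with Δo = 26995 cm⁻¹ that is -53990 cm⁻¹.
High-spin d⁵ would be t₂g³ eg² with 0 pairs; low-spin has 2, so 2 excess pairs cost +2P = +42140 cm⁻¹.
Overall CFSE = -53990 + 42140 = -11850 cm⁻¹.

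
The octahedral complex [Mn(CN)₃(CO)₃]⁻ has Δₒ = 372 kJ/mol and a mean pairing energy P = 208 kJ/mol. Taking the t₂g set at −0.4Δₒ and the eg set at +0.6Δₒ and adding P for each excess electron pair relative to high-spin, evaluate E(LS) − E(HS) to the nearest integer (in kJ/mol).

Ligand charges: 3×(-1) from CN⁻ and 3×(+0) from CO sum to -3; with overall charge -1, Mn is +2.
Group 7 minus oxidation state +2 gives a d⁵ configuration for Mn²⁺.
High-spin: t₂g³ eg², CFSE = 0.0Δₒ = 0 kJ/mol.
Low-spin: t₂g⁵ eg⁰, orbital CFSE = -2.0Δₒ = -744 kJ/mol; plus 2 excess pairs × P = +416 kJ/mol; total -328 kJ/mol.
Thus E(LS) − E(HS) = -328 kJ/mol.

-328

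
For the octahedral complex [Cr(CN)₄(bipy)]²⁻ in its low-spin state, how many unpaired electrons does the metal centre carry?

2

Ligand charges: 4×(-1) from CN⁻ and 1×(+0) from bipy sum to -4; with overall charge -2, Cr is +2.
Cr sits in group 6; removing 2 electrons leaves Cr²⁺ with 6 − 2 = 4 d electrons.
Configuration: t₂g⁴ eg⁰, giving 2 unpaired electrons.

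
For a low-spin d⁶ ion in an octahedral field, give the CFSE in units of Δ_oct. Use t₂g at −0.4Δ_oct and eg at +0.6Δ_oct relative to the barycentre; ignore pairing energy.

Configuration: t₂g⁶ eg⁰.
CFSE = 6(-0.4Δ_oct) + 0(0.6Δ_oct) = -2.4Δ_oct + 0.0Δ_oct = -2.4Δ_oct.

-2.4 Δ_oct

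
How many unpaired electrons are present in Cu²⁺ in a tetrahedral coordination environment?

1

Cu sits in group 11; removing 2 electrons leaves Cu²⁺ with 11 − 2 = 9 d electrons.
With tetrahedral geometry the complex is necessarily high-spin.
Configuration: e^4 t2^5, giving 1 unpaired electron.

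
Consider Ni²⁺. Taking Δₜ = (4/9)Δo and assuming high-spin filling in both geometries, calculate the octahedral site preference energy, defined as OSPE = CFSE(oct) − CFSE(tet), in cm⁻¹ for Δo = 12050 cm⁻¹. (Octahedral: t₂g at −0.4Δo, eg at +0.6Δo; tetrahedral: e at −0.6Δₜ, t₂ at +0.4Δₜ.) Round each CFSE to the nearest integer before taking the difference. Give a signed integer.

Ni²⁺: group 10, so d-count = 10 − 2 = 8.
Octahedral high-spin t2g^6 e_g^2: CFSE = -1.2 × 12050 = -14460 cm⁻¹.
Tetrahedral: e^4 t2^4, CFSE = 4(−0.6) + 4(+0.4) = -0.8Δₜ = -0.8 × (4/9) × 12050 = -4284 cm⁻¹.
OSPE = -14460 − (-4284) = -10176 cm⁻¹.

-10176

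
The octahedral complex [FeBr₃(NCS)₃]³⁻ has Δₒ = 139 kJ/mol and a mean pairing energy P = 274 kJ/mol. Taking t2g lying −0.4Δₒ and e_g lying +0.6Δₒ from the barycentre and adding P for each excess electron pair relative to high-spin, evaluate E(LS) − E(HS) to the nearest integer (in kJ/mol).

270

Ligand charges: 3×(-1) from Br⁻ and 3×(-1) from NCS⁻ sum to -6; with overall charge -3, Fe is +3.
Fe³⁺: group 8, so d-count = 8 − 3 = 5.
High-spin: t2g^3 e_g^2, CFSE = 0.0Δₒ = 0 kJ/mol.
For low-spin the configuration is t2g^5 e_g^0: orbital energy -2.0 × 139 = -278 kJ/mol, and 2 additional pairs relative to high-spin add 548 kJ/mol, giving 270 kJ/mol.
The difference is 270 − (0) = 270 kJ/mol, so high-spin lies lower.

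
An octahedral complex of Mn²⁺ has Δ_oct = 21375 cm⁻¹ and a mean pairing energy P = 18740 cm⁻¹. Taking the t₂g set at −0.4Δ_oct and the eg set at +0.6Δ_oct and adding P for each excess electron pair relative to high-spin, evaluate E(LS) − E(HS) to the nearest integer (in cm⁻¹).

Mn²⁺: group 7, so d-count = 7 − 2 = 5.
In the high-spin limit (t₂g³ eg²) the orbital term is 0.0Δ_oct = 0 cm⁻¹, with no excess pairing.
Low-spin t₂g⁵ eg⁰ gives -2.0Δ_oct = -42750 cm⁻¹, but forming 2 extra pairs costs 2P = 37480 cm⁻¹, so E(LS) = -42750 + 37480 = -5270 cm⁻¹.
Thus E(LS) − E(HS) = -5270 cm⁻¹.

-5270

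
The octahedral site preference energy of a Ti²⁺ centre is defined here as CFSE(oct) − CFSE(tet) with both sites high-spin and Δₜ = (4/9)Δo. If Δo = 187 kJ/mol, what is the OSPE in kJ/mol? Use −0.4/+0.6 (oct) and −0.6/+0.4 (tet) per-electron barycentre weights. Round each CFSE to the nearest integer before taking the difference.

-50

Group 4 minus oxidation state +2 gives a d² configuration for Ti²⁺.
In an octahedral site d² (HS) is t₂g² eg⁰, giving CFSE(oct) = -0.8Δo = -150 kJ/mol.
Tetrahedral: e² t₂⁰, CFSE = 2(−0.6) + 0(+0.4) = -1.2Δₜ = -1.2 × (4/9) × 187 = -100 kJ/mol.
OSPE = -150 − (-100) = -50 kJ/mol.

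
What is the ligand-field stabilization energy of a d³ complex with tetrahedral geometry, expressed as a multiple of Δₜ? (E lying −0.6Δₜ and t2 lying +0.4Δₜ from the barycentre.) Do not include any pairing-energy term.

-0.8 Δₜ

Tetrahedral splitting is small, so the complex is high-spin.
Configuration: e^2 t2^1.
CFSE = 2(-0.6Δₜ) + 1(0.4Δₜ) = -1.2Δₜ + 0.4Δₜ = -0.8Δₜ.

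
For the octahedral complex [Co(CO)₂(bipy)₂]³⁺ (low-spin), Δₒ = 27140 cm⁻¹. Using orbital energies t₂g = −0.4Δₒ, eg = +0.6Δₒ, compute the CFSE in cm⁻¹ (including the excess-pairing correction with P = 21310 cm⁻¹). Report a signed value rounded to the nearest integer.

-22516

Ligand charges: 2×(+0) from CO and 2×(+0) from bipy sum to +0; with overall charge +3, Co is +3.
Co is in group 9, so Co³⁺ is d⁶ (9 − 3 = 6).
Electron filling gives t₂g⁶ eg⁰.
CFSE(orbital) = 6×(-0.4Δₒ) + 0×(0.6Δₒ) = -2.4Δₒ; with Δₒ = 27140 cm⁻¹ that is -65136 cm⁻¹.
High-spin d⁶ would be t₂g⁴ eg² with 1 pair; low-spin has 3, so 2 excess pairs cost +2P = +42620 cm⁻¹.
Net CFSE = -65136 + 42620 = -22516 cm⁻¹.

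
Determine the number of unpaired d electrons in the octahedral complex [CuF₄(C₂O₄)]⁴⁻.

1

Ligand charges: 4×(-1) from F⁻ and 1×(-2) from C₂O₄²⁻ sum to -6; with overall charge -4, Cu is +2.
Group 11 minus oxidation state +2 gives a d⁹ configuration for Cu²⁺.
Configuration: t2g^6 e_g^3, giving 1 unpaired electron.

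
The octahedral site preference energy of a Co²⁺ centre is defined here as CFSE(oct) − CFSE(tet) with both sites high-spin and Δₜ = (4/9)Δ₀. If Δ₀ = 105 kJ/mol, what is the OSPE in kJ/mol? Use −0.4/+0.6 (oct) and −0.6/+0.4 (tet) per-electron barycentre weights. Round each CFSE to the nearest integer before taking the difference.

-28

Co sits in group 9; removing 2 electrons leaves Co²⁺ with 9 − 2 = 7 d electrons.
In an octahedral site d⁷ (HS) is t2g^5 e_g^2, giving CFSE(oct) = -0.8Δ₀ = -84 kJ/mol.
In a tetrahedral site the filling is e^4 t2^3: CFSE(tet) = -1.2Δₜ = -1.2 × (4/9)(105) = -56 kJ/mol.
Subtracting, OSPE = -84 − (-56) = -28 kJ/mol.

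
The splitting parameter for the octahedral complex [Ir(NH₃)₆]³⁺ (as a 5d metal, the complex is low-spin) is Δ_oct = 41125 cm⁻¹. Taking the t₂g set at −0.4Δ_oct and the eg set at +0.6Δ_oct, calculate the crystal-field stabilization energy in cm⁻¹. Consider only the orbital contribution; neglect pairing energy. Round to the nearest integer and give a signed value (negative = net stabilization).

-98700

NH₃ is neutral, so the +3 overall charge sits on Ir: oxidation state +3.
Ir is in group 9, so Ir³⁺ is d⁶ (9 − 3 = 6).
Configuration: t₂g⁶ eg⁰.
Orbital CFSE = 6(-0.4) + 0(0.6) = -2.4Δ_oct = -2.4 × 41125 = -98700 cm⁻¹.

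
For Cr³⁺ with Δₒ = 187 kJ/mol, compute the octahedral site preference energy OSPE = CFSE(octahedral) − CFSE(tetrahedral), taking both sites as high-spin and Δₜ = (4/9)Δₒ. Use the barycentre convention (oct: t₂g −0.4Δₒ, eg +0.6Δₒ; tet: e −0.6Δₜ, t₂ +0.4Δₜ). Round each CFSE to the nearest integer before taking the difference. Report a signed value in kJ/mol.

-158

Cr³⁺: group 6, so d-count = 6 − 3 = 3.
Octahedral (high-spin): t2g^3 e_g^0, CFSE = 3(−0.4) + 0(+0.6) = -1.2Δₒ = -1.2 × 187 = -224 kJ/mol.
Tetrahedral e^2 t2^1 gives -0.8Δₜ = -0.8 × (4/9) × 187 = -66 kJ/mol.
Subtracting, OSPE = -224 − (-66) = -158 kJ/mol.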